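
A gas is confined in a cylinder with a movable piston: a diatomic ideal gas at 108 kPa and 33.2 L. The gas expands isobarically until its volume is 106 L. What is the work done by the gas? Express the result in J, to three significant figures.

Isobaric: W = P ΔV.
W = (108 kPa)(106 − 33.2 L) = (108)(72.8) = 7862 J.

W ≈ 7860 J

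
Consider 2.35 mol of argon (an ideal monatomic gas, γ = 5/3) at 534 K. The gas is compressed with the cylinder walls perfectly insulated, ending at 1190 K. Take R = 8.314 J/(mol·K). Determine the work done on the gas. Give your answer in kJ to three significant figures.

Adiabatic ⇒ Q = 0, so W_by = −ΔU = nCᵥ(T₁ − T₂).
Cᵥ = 3R/2 = 12.47 J/(mol·K).
W = (2.35)(12.47)(534 − 1190) = -19225 J.
Work on gas = −W_by = 19225 J.

W ≈ 19.2 kJ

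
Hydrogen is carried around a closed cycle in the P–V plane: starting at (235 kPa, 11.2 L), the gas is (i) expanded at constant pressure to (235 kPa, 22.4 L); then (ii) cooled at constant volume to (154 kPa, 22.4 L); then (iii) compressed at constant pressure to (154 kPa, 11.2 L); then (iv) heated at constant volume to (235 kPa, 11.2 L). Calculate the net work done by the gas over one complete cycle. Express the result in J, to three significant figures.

Constant-volume legs do no work.
W(i) = (235)(22.4 − 11.2) = 2632 J; W(iii) = (154)(11.2 − 22.4) = -1725 J.
W_net = 2632 − 1725 = 907.2 J (the clockwise enclosed area).

W_net ≈ 907 J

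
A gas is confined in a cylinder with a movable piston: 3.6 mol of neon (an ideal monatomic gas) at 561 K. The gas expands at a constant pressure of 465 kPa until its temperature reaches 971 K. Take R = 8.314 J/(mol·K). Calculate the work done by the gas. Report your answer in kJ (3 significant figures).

Isobaric: W = P ΔV = nR ΔT.
W = (3.6)(8.314)(971 − 561) = 12271 J.

W ≈ 12.3 kJ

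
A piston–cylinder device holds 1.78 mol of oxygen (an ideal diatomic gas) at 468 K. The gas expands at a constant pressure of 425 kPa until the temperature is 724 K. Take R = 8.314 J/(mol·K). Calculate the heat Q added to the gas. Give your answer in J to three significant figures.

Isobaric: W = nRΔT = (1.78)(8.314)(256) = 3789 J.
ΔU = nCᵥΔT with Cᵥ = 5R/2: ΔU = (1.78)(20.79)(256) = 9471 J.
Q = ΔU + W = 9471 + 3789 = 13260 J.

Q ≈ 13300 J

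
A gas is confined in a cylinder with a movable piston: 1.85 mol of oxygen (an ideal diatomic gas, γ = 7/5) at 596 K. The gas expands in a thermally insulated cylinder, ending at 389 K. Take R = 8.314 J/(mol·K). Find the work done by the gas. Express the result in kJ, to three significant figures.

Adiabatic ⇒ Q = 0, so W_by = −ΔU = nCᵥ(T₁ − T₂).
Cᵥ = 5R/2 = 20.79 J/(mol·K).
W = (1.85)(20.79)(596 − 389) = 7960 J.

W ≈ 7.96 kJ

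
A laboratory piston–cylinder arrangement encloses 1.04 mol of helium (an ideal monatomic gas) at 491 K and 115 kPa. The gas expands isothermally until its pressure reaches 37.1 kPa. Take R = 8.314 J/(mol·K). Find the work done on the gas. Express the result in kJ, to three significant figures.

Isothermal process: W = nRT ln(V₂/V₁) = nRT ln(P₁/P₂).
W = (1.04)(8.314)(491) × ln(115/37.1)
  = 4245 × ln(3.1) = 4245 × 1.131
W_by_gas = 4803 J; work on gas = −W_by = -4803 J.

W ≈ -4.80 kJ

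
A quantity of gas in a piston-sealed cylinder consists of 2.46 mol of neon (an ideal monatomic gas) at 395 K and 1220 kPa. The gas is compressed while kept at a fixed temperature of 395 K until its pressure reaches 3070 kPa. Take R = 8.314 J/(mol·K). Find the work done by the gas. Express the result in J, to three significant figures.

W ≈ -7460 J

Isothermal process: W = nRT ln(V₂/V₁) = nRT ln(P₁/P₂).
W = (2.46)(8.314)(395) × ln(1220/3070)
  = 8079 × ln(0.3974) = 8079 × -0.9228
W_by_gas = -7455 J.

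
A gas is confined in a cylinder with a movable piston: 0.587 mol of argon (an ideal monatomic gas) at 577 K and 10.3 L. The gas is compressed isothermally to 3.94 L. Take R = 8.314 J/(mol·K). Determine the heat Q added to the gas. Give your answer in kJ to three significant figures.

Q ≈ -2.71 kJ

Isothermal ⇒ ΔU = 0, so Q = W = nRT ln(V₂/V₁).
Q = (0.587)(8.314)(577) ln(3.94/10.3) = 2816 × -0.961 = -2706 J.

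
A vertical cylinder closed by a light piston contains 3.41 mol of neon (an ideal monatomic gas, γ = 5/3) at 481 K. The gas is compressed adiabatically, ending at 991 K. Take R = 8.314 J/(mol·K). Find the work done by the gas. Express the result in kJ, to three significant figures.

Adiabatic ⇒ Q = 0, so W_by = −ΔU = nCᵥ(T₁ − T₂).
Cᵥ = 3R/2 = 12.47 J/(mol·K).
W = (3.41)(12.47)(481 − 991) = -21688 J.

W ≈ -21.7 kJ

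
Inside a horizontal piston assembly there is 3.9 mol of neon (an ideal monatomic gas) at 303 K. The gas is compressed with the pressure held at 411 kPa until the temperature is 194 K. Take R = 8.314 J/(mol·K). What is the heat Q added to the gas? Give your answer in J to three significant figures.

Q ≈ -8840 J

Isobaric: W = nRΔT = (3.9)(8.314)(-109) = -3534 J.
ΔU = nCᵥΔT with Cᵥ = 3R/2: ΔU = (3.9)(12.47)(-109) = -5301 J.
Q = ΔU + W = -5301 − 3534 = -8836 J.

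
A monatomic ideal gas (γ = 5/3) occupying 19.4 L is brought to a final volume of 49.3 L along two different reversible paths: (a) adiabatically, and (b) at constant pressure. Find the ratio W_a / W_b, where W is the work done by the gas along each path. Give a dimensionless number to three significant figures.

Path (a) adiabatic: W = P₁V₁(1 − (V₁/V₂)^(γ−1))/(γ−1) → W_a/(P₁V₁) = 0.6945.
Path (b) isobaric: W = P₁(V₂ − V₁) → W_b/(P₁V₁) = 1.541.
W_a / W_b = 0.6945 / 1.541 = 0.4506.

W_a / W_b ≈ 0.451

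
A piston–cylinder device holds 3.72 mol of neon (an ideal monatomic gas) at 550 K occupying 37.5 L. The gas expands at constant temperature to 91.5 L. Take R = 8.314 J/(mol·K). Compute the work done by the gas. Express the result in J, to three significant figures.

Isothermal: W = nRT ln(V₂/V₁).
W = (3.72)(8.314)(550) × ln(91.5/37.5)
  = 17010 × 0.892
W_by_gas = 15173 J.

W ≈ 15200 J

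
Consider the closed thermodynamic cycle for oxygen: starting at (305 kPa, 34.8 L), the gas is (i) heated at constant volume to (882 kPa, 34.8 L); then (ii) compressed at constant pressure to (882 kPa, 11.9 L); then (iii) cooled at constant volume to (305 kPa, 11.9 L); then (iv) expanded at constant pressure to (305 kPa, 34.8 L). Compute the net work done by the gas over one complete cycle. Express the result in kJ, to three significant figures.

W_net ≈ -13.2 kJ

Constant-volume legs do no work.
W(ii) = (882)(11.9 − 34.8) = -20198 J; W(iv) = (305)(34.8 − 11.9) = 6984 J.
W_net = -20198 + 6984 = -13213 J (the counter-clockwise enclosed area).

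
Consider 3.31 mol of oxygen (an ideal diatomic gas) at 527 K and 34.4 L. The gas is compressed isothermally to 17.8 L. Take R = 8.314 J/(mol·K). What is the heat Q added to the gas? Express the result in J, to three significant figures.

Q ≈ -9560 J

Isothermal ⇒ ΔU = 0, so Q = W = nRT ln(V₂/V₁).
Q = (3.31)(8.314)(527) ln(17.8/34.4) = 14503 × -0.6589 = -9555 J.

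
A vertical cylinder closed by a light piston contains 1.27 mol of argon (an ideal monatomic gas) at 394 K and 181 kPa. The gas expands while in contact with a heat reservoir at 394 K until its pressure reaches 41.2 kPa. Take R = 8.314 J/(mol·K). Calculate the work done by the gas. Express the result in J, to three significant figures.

W ≈ 6160 J

Isothermal process: W = nRT ln(V₂/V₁) = nRT ln(P₁/P₂).
W = (1.27)(8.314)(394) × ln(181/41.2)
  = 4160 × ln(4.393) = 4160 × 1.48
W_by_gas = 6157 J.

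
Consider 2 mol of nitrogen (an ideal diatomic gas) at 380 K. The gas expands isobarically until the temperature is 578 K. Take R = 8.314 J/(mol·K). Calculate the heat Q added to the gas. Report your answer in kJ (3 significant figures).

Q ≈ 11.5 kJ

Isobaric: W = nRΔT = (2)(8.314)(198) = 3292 J.
ΔU = nCᵥΔT with Cᵥ = 5R/2: ΔU = (2)(20.79)(198) = 8231 J.
Q = ΔU + W = 8231 + 3292 = 11523 J.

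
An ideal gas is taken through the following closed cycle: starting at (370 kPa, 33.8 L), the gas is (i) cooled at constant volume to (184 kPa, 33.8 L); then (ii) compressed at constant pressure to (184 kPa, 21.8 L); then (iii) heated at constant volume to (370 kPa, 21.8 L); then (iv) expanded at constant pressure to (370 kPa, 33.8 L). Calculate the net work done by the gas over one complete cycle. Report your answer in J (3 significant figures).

W_net ≈ 2230 J

Constant-volume legs do no work.
W(ii) = (184)(21.8 − 33.8) = -2208 J; W(iv) = (370)(33.8 − 21.8) = 4440 J.
W_net = -2208 + 4440 = 2232 J (the clockwise enclosed area).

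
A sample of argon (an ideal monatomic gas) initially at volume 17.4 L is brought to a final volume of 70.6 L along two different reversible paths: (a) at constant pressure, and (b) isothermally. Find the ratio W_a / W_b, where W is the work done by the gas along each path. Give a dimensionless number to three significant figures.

Path (a) isobaric: W = P₁(V₂ − V₁) → W_a/(P₁V₁) = 3.057.
Path (b) isothermal: W = P₁V₁ ln(V₂/V₁) → W_b/(P₁V₁) = 1.401.
W_a / W_b = 3.057 / 1.401 = 2.183.

W_a / W_b ≈ 2.18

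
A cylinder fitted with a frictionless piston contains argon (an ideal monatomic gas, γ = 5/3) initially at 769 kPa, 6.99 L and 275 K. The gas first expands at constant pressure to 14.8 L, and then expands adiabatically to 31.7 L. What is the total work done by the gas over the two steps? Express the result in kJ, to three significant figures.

W_total ≈ 12.8 kJ

Step 1 (isobaric): W = PΔV = (769 kPa)(14.8 − 6.99 L) = 6006 J.
After step 1: P = 769 kPa, V = 14.8 L, T = 582.3 K.
Step 2 (adiabatic): W = (P₁V₁ − P₂V₂)/(γ−1) = (11381 − 6849)/0.667 = 6798 J.
W_total = 6006 + 6798 = 12803 J.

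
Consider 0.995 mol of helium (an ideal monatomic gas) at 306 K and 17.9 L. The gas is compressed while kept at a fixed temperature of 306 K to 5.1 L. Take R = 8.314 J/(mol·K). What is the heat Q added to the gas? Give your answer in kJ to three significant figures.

Q ≈ -3.18 kJ

Isothermal ⇒ ΔU = 0, so Q = W = nRT ln(V₂/V₁).
Q = (0.995)(8.314)(306) ln(5.1/17.9) = 2531 × -1.256 = -3178 J.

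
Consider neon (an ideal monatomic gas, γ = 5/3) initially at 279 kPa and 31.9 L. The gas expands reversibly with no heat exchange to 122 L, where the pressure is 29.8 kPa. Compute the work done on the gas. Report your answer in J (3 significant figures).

W ≈ -7900 J

Adiabatic: W = (P₁V₁ − P₂V₂)/(γ − 1) with γ = 5/3.
P₁V₁ = 8900 J, P₂V₂ = 3636 J.
W = (8900 − 3636) / 0.6667 = 7897 J.
Work on gas = −W_by = -7897 J.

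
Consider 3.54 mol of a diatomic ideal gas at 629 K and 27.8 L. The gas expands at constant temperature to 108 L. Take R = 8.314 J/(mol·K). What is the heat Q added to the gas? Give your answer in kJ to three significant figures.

Q ≈ 25.1 kJ

Isothermal ⇒ ΔU = 0, so Q = W = nRT ln(V₂/V₁).
Q = (3.54)(8.314)(629) ln(108/27.8) = 18512 × 1.357 = 25123 J.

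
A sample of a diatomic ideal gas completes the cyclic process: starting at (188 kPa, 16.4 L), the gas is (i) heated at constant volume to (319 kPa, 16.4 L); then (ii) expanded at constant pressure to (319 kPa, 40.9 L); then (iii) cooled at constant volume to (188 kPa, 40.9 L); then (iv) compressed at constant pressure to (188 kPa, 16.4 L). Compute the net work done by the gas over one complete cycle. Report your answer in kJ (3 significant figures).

W_net ≈ 3.21 kJ

Constant-volume legs do no work.
W(ii) = (319)(40.9 − 16.4) = 7816 J; W(iv) = (188)(16.4 − 40.9) = -4606 J.
W_net = 7816 − 4606 = 3210 J (the clockwise enclosed area).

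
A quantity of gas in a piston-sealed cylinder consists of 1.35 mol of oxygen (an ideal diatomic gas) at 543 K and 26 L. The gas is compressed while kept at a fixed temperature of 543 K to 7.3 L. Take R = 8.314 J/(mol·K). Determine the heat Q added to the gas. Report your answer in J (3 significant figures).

Isothermal ⇒ ΔU = 0, so Q = W = nRT ln(V₂/V₁).
Q = (1.35)(8.314)(543) ln(7.3/26) = 6095 × -1.27 = -7741 J.

Q ≈ -7740 J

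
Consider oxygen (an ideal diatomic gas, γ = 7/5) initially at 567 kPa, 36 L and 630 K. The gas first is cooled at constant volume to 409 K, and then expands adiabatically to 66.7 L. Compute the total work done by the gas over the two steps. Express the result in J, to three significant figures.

Step 1 (isochoric): W = 0 (constant volume).
After step 1: P = 368.1 kPa (V unchanged).
Step 2 (adiabatic): W = (P₁V₁ − P₂V₂)/(γ−1) = (13252 − 10355)/0.4 = 7242 J.
W_total = 0 + 7242 = 7242 J.

W_total ≈ 7240 J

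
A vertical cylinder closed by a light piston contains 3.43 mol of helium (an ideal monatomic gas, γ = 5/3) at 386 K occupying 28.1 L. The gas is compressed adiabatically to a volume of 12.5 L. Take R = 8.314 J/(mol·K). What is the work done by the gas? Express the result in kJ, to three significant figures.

Adiabatic: TV^(γ−1) = const with γ = 5/3.
T₂ = T₁ (V₁/V₂)^(γ−1) = 386 × (28.1/12.5)^0.667 = 386 × 1.716 = 662.4 K.
W_by = nCᵥ(T₁ − T₂) = (3.43)(12.47)(386 − 662.4) = -11823 J.

W ≈ -11.8 kJ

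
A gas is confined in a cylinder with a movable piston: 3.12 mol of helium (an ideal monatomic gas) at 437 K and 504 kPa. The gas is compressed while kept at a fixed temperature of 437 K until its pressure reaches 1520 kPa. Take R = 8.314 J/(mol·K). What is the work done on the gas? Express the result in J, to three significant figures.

W ≈ 12500 J

Isothermal process: W = nRT ln(V₂/V₁) = nRT ln(P₁/P₂).
W = (3.12)(8.314)(437) × ln(504/1520)
  = 11336 × ln(0.3316) = 11336 × -1.104
W_by_gas = -12513 J; work on gas = −W_by = 12513 J.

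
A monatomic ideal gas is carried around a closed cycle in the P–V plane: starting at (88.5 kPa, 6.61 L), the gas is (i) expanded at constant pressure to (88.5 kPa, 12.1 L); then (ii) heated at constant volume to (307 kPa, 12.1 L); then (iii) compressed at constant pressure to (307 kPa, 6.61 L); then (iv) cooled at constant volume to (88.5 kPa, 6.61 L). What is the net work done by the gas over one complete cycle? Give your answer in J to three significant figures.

Constant-volume legs do no work.
W(i) = (88.5)(12.1 − 6.61) = 485.9 J; W(iii) = (307)(6.61 − 12.1) = -1685 J.
W_net = 485.9 − 1685 = -1200 J (the counter-clockwise enclosed area).

W_net ≈ -1200 J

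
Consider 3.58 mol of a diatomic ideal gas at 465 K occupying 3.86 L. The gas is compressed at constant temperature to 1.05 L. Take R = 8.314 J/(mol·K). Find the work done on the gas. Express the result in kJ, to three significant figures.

W ≈ 18.0 kJ

Isothermal: W = nRT ln(V₂/V₁).
W = (3.58)(8.314)(465) × ln(1.05/3.86)
  = 13840 × -1.302
W_by_gas = -18018 J; work on gas = −W_by = 18018 J.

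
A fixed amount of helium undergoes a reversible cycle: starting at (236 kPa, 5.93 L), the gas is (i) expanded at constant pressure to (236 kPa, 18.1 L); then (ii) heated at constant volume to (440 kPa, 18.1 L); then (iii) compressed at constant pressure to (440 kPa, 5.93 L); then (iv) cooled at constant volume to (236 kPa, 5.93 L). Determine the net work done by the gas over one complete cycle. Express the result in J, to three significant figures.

Constant-volume legs do no work.
W(i) = (236)(18.1 − 5.93) = 2872 J; W(iii) = (440)(5.93 − 18.1) = -5355 J.
W_net = 2872 − 5355 = -2483 J (the counter-clockwise enclosed area).

W_net ≈ -2480 J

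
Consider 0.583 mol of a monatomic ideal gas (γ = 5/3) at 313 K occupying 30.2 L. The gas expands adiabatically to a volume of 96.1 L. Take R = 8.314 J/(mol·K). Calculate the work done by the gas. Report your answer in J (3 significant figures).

Adiabatic: TV^(γ−1) = const with γ = 5/3.
T₂ = T₁ (V₁/V₂)^(γ−1) = 313 × (30.2/96.1)^0.667 = 313 × 0.4622 = 144.7 K.
W_by = nCᵥ(T₁ − T₂) = (0.583)(12.47)(313 − 144.7) = 1224 J.

W ≈ 1220 J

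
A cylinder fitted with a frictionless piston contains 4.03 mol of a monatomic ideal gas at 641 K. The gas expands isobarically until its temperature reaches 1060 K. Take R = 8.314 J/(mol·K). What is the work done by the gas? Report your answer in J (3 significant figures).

W ≈ 14000 J

Isobaric: W = P ΔV = nR ΔT.
W = (4.03)(8.314)(1060 − 641) = 14039 J.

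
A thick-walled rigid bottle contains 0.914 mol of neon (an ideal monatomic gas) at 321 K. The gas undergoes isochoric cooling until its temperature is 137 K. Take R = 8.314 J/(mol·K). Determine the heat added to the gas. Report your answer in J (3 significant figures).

Constant volume ⇒ W = 0, so Q = ΔU = nCᵥΔT with Cᵥ = 3R/2 = 12.47 J/(mol·K).
ΔU = (0.914)(12.47)(137 − 321) = -2097 J.

Q ≈ -2100 J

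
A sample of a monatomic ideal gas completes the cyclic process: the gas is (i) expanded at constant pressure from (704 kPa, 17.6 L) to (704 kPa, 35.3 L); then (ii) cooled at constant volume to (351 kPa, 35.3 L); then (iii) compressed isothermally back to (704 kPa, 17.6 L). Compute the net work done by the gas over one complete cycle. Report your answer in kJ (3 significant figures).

Leg (i): W = PΔV = (704)(35.3 − 17.6) = 12461 J.
Leg (ii): W = 0.
Leg (iii): W = PᵢVᵢ ln(V_f/Vᵢ) = (12390) ln(17.6/35.3) = -8623 J.
W_net = 12461 − 8623 = 3837 J.

W_net ≈ 3.84 kJ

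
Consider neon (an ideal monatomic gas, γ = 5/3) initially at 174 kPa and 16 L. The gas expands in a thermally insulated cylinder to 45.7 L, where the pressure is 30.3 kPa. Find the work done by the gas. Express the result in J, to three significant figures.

W ≈ 2100 J

Adiabatic: W = (P₁V₁ − P₂V₂)/(γ − 1) with γ = 5/3.
P₁V₁ = 2784 J, P₂V₂ = 1385 J.
W = (2784 − 1385) / 0.6667 = 2099 J.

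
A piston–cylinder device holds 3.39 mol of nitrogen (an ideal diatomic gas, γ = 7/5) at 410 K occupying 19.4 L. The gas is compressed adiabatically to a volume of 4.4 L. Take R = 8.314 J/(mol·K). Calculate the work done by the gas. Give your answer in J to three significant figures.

W ≈ -23400 J

Adiabatic: TV^(γ−1) = const with γ = 7/5.
T₂ = T₁ (V₁/V₂)^(γ−1) = 410 × (19.4/4.4)^0.4 = 410 × 1.81 = 742.2 K.
W_by = nCᵥ(T₁ − T₂) = (3.39)(20.79)(410 − 742.2) = -23407 J.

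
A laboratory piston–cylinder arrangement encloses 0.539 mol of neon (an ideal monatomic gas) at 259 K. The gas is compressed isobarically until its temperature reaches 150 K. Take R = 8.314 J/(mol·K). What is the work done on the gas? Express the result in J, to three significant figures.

W ≈ 488 J

Isobaric: W = P ΔV = nR ΔT.
W = (0.539)(8.314)(150 − 259) = -488.5 J.
Work on gas = −W_by = 488.5 J.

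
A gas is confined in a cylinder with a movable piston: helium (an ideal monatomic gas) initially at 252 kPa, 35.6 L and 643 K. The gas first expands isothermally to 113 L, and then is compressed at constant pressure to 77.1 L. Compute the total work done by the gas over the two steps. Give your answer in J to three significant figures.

W_total ≈ 7510 J

Step 1 (isothermal): W = P₁V₁ ln(V₂/V₁) = (8971) ln(113/35.6) = 10362 J.
After step 1: P = 79.39 kPa, V = 113 L, T = 643 K.
Step 2 (isobaric): W = PΔV = (79.39 kPa)(77.1 − 113 L) = -2850 J.
W_total = 10362 − 2850 = 7512 J.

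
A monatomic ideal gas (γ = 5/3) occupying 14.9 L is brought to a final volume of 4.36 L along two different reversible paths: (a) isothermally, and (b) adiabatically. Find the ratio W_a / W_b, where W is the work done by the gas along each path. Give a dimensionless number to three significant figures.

W_a / W_b ≈ 0.646

Path (a) isothermal: W = P₁V₁ ln(V₂/V₁) → W_a/(P₁V₁) = -1.229.
Path (b) adiabatic: W = P₁V₁(1 − (V₁/V₂)^(γ−1))/(γ−1) → W_b/(P₁V₁) = -1.903.
W_a / W_b = -1.229 / -1.903 = 0.6457.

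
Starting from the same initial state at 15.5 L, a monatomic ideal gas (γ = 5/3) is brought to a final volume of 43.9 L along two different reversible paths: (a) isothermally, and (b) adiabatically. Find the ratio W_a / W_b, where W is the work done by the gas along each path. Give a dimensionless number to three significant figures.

W_a / W_b ≈ 1.39

Path (a) isothermal: W = P₁V₁ ln(V₂/V₁) → W_a/(P₁V₁) = 1.041.
Path (b) adiabatic: W = P₁V₁(1 − (V₁/V₂)^(γ−1))/(γ−1) → W_b/(P₁V₁) = 0.7507.
W_a / W_b = 1.041 / 0.7507 = 1.387.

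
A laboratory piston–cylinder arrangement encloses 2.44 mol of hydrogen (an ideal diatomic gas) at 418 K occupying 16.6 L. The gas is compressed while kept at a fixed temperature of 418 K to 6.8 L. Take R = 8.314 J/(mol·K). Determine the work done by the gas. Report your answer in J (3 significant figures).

Isothermal: W = nRT ln(V₂/V₁).
W = (2.44)(8.314)(418) × ln(6.8/16.6)
  = 8480 × -0.8925
W_by_gas = -7568 J.

W ≈ -7570 J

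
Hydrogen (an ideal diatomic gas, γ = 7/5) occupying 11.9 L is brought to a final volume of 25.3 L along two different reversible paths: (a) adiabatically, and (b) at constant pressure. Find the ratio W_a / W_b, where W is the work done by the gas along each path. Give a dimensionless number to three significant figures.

W_a / W_b ≈ 0.578

Path (a) adiabatic: W = P₁V₁(1 − (V₁/V₂)^(γ−1))/(γ−1) → W_a/(P₁V₁) = 0.6511.
Path (b) isobaric: W = P₁(V₂ − V₁) → W_b/(P₁V₁) = 1.126.
W_a / W_b = 0.6511 / 1.126 = 0.5782.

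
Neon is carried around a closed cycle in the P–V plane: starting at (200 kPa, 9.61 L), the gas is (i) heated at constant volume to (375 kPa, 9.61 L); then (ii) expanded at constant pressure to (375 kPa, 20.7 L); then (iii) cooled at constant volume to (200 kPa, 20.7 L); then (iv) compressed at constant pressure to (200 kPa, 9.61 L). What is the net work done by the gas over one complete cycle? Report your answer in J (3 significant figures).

Constant-volume legs do no work.
W(ii) = (375)(20.7 − 9.61) = 4159 J; W(iv) = (200)(9.61 − 20.7) = -2218 J.
W_net = 4159 − 2218 = 1941 J (the clockwise enclosed area).

W_net ≈ 1940 J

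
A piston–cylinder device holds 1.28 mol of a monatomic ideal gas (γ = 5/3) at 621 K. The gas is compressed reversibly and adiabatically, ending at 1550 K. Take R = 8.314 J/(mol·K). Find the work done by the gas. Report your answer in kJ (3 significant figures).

W ≈ -14.8 kJ

Adiabatic ⇒ Q = 0, so W_by = −ΔU = nCᵥ(T₁ − T₂).
Cᵥ = 3R/2 = 12.47 J/(mol·K).
W = (1.28)(12.47)(621 − 1550) = -14830 J.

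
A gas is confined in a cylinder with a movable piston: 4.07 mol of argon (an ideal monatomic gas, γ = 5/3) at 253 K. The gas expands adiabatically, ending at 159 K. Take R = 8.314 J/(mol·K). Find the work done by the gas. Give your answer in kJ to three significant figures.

Adiabatic ⇒ Q = 0, so W_by = −ΔU = nCᵥ(T₁ − T₂).
Cᵥ = 3R/2 = 12.47 J/(mol·K).
W = (4.07)(12.47)(253 − 159) = 4771 J.

W ≈ 4.77 kJ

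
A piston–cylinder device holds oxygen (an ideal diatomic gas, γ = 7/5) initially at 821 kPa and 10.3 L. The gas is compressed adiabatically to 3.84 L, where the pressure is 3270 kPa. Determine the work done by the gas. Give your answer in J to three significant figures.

Adiabatic: W = (P₁V₁ − P₂V₂)/(γ − 1) with γ = 7/5.
P₁V₁ = 8456 J, P₂V₂ = 12557 J.
W = (8456 − 12557) / 0.4 = -10251 J.

W ≈ -10300 J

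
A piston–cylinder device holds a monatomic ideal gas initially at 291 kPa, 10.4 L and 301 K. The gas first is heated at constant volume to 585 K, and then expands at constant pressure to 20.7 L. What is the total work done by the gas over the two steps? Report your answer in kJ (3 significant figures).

W_total ≈ 5.83 kJ

Step 1 (isochoric): W = 0 (constant volume).
After step 1: P = 565.6 kPa (V unchanged).
Step 2 (isobaric): W = PΔV = (565.6 kPa)(20.7 − 10.4 L) = 5825 J.
W_total = 0 + 5825 = 5825 J.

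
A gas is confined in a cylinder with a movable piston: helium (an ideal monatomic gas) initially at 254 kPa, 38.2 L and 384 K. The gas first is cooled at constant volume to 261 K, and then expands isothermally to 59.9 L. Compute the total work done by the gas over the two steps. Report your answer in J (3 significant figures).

W_total ≈ 2970 J

Step 1 (isochoric): W = 0 (constant volume).
After step 1: P = 172.6 kPa (V unchanged).
Step 2 (isothermal): W = P₁V₁ ln(V₂/V₁) = (6595) ln(59.9/38.2) = 2967 J.
W_total = 0 + 2967 = 2967 J.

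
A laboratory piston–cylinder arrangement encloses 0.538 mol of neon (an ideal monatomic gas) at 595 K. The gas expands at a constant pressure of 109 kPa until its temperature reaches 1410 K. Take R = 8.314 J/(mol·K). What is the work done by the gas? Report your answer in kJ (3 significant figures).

Isobaric: W = P ΔV = nR ΔT.
W = (0.538)(8.314)(1410 − 595) = 3645 J.

W ≈ 3.65 kJ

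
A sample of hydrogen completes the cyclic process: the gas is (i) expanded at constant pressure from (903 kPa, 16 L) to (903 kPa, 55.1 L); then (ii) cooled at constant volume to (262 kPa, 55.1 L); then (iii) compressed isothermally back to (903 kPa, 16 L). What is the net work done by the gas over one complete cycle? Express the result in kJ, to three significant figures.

Leg (i): W = PΔV = (903)(55.1 − 16) = 35307 J.
Leg (ii): W = 0.
Leg (iii): W = PᵢVᵢ ln(V_f/Vᵢ) = (14436) ln(16/55.1) = -17851 J.
W_net = 35307 − 17851 = 17456 J.

W_net ≈ 17.5 kJ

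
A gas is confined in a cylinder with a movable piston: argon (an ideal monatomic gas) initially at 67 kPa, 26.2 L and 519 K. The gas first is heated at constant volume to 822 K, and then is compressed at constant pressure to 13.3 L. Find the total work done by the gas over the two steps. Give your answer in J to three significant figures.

W_total ≈ -1370 J

Step 1 (isochoric): W = 0 (constant volume).
After step 1: P = 106.1 kPa (V unchanged).
Step 2 (isobaric): W = PΔV = (106.1 kPa)(13.3 − 26.2 L) = -1369 J.
W_total = 0 − 1369 = -1369 J.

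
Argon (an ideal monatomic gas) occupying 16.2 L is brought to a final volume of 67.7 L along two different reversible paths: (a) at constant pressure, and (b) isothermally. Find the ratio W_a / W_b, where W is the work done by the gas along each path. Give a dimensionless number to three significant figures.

Path (a) isobaric: W = P₁(V₂ − V₁) → W_a/(P₁V₁) = 3.179.
Path (b) isothermal: W = P₁V₁ ln(V₂/V₁) → W_b/(P₁V₁) = 1.43.
W_a / W_b = 3.179 / 1.43 = 2.223.

W_a / W_b ≈ 2.22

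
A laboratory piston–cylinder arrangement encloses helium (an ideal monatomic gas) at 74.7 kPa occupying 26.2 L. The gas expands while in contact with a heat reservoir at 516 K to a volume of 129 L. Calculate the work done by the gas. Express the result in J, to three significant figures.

Isothermal: W = nRT ln(V₂/V₁) = P₁V₁ ln(V₂/V₁).
P₁V₁ = (74.7 kPa)(26.2 L) = 1957 J.
W = 1957 × ln(129/26.2) = 1957 × 1.594
W_by_gas = 3120 J.

W ≈ 3120 J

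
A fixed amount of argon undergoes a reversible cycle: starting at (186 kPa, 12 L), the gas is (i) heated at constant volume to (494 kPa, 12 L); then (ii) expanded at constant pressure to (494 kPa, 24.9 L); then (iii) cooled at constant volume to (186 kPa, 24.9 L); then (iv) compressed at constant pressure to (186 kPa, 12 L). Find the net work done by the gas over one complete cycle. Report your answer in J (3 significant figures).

Constant-volume legs do no work.
W(ii) = (494)(24.9 − 12) = 6373 J; W(iv) = (186)(12 − 24.9) = -2399 J.
W_net = 6373 − 2399 = 3973 J (the clockwise enclosed area).

W_net ≈ 3970 J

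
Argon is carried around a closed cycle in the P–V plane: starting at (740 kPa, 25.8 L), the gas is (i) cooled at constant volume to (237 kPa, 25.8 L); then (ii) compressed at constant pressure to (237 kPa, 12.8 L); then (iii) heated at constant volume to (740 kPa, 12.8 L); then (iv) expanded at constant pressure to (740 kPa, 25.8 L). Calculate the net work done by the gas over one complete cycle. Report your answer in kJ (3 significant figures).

Constant-volume legs do no work.
W(ii) = (237)(12.8 − 25.8) = -3081 J; W(iv) = (740)(25.8 − 12.8) = 9620 J.
W_net = -3081 + 9620 = 6539 J (the clockwise enclosed area).

W_net ≈ 6.54 kJ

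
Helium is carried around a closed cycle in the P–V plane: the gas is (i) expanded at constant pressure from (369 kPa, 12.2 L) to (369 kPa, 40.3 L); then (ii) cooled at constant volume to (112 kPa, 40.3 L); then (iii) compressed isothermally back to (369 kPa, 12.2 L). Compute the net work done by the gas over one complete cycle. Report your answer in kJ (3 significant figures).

W_net ≈ 4.98 kJ

Leg (i): W = PΔV = (369)(40.3 − 12.2) = 10369 J.
Leg (ii): W = 0.
Leg (iii): W = PᵢVᵢ ln(V_f/Vᵢ) = (4514) ln(12.2/40.3) = -5393 J.
W_net = 10369 − 5393 = 4976 J.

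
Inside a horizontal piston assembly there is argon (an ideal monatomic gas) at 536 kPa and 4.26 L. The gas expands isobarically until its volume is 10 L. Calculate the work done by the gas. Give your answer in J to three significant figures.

Isobaric: W = P ΔV.
W = (536 kPa)(10 − 4.26 L) = (536)(5.74) = 3077 J.

W ≈ 3080 J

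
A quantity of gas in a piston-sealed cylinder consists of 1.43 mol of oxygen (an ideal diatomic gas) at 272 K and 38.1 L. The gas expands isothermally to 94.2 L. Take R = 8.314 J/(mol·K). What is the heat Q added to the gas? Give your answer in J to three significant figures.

Q ≈ 2930 J

Isothermal ⇒ ΔU = 0, so Q = W = nRT ln(V₂/V₁).
Q = (1.43)(8.314)(272) ln(94.2/38.1) = 3234 × 0.9052 = 2927 J.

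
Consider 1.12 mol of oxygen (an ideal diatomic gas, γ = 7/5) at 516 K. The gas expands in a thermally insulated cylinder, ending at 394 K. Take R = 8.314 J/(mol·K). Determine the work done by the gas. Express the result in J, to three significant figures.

W ≈ 2840 J

Adiabatic ⇒ Q = 0, so W_by = −ΔU = nCᵥ(T₁ − T₂).
Cᵥ = 5R/2 = 20.79 J/(mol·K).
W = (1.12)(20.79)(516 − 394) = 2840 J.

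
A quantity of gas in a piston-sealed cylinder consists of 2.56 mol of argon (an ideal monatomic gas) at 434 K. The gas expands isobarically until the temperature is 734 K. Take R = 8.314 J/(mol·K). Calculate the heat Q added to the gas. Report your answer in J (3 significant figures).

Q ≈ 16000 J

Isobaric: W = nRΔT = (2.56)(8.314)(300) = 6385 J.
ΔU = nCᵥΔT with Cᵥ = 3R/2: ΔU = (2.56)(12.47)(300) = 9578 J.
Q = ΔU + W = 9578 + 6385 = 15963 J.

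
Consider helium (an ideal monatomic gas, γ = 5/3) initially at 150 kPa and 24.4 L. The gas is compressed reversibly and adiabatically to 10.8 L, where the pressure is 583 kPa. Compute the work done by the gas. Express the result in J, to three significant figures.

Adiabatic: W = (P₁V₁ − P₂V₂)/(γ − 1) with γ = 5/3.
P₁V₁ = 3660 J, P₂V₂ = 6296 J.
W = (3660 − 6296) / 0.6667 = -3955 J.

W ≈ -3950 J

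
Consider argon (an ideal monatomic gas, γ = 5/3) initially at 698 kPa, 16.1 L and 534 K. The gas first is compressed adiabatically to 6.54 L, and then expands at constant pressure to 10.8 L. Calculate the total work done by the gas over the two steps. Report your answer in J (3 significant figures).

Step 1 (adiabatic): W = (P₁V₁ − P₂V₂)/(γ−1) = (11238 − 20489)/0.667 = -13876 J.
After step 1: P = 3133 kPa, V = 6.54 L, T = 973.6 K.
Step 2 (isobaric): W = PΔV = (3133 kPa)(10.8 − 6.54 L) = 13346 J.
W_total = -13876 + 13346 = -530.5 J.

W_total ≈ -530 J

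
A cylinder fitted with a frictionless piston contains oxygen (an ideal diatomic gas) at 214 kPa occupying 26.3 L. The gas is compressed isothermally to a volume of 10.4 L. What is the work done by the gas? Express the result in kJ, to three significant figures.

Isothermal: W = nRT ln(V₂/V₁) = P₁V₁ ln(V₂/V₁).
P₁V₁ = (214 kPa)(26.3 L) = 5628 J.
W = 5628 × ln(10.4/26.3) = 5628 × -0.9278
W_by_gas = -5222 J.

W ≈ -5.22 kJ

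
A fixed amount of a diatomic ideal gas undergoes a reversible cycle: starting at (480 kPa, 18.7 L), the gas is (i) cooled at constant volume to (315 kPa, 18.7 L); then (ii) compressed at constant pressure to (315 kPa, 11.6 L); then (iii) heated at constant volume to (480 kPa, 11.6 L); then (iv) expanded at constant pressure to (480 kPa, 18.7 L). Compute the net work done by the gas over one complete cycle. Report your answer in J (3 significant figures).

W_net ≈ 1170 J

Constant-volume legs do no work.
W(ii) = (315)(11.6 − 18.7) = -2236 J; W(iv) = (480)(18.7 − 11.6) = 3408 J.
W_net = -2236 + 3408 = 1172 J (the clockwise enclosed area).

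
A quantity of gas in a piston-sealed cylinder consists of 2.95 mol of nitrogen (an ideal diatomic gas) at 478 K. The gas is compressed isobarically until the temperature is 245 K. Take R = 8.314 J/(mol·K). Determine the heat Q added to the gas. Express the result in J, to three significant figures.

Isobaric: W = nRΔT = (2.95)(8.314)(-233) = -5715 J.
ΔU = nCᵥΔT with Cᵥ = 5R/2: ΔU = (2.95)(20.79)(-233) = -14287 J.
Q = ΔU + W = -14287 − 5715 = -20001 J.

Q ≈ -20000 J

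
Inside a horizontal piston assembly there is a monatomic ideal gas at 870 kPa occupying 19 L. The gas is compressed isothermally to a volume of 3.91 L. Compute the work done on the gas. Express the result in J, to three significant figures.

W ≈ 26100 J

Isothermal: W = nRT ln(V₂/V₁) = P₁V₁ ln(V₂/V₁).
P₁V₁ = (870 kPa)(19 L) = 16530 J.
W = 16530 × ln(3.91/19) = 16530 × -1.581
W_by_gas = -26132 J; work on gas = −W_by = 26132 J.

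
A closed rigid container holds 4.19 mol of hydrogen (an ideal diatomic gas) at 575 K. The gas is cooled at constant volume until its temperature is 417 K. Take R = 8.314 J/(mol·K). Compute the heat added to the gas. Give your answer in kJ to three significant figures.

Constant volume ⇒ W = 0, so Q = ΔU = nCᵥΔT with Cᵥ = 5R/2 = 20.79 J/(mol·K).
ΔU = (4.19)(20.79)(417 − 575) = -13760 J.

Q ≈ -13.8 kJ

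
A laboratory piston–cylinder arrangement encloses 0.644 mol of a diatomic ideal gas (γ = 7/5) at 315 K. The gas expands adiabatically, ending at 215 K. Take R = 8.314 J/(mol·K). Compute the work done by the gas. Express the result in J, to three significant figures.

W ≈ 1340 J

Adiabatic ⇒ Q = 0, so W_by = −ΔU = nCᵥ(T₁ − T₂).
Cᵥ = 5R/2 = 20.79 J/(mol·K).
W = (0.644)(20.79)(315 − 215) = 1339 J.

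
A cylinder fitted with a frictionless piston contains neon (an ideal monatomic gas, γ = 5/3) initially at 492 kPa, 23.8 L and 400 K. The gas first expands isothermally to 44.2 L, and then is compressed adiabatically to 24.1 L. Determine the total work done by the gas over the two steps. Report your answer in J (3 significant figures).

Step 1 (isothermal): W = P₁V₁ ln(V₂/V₁) = (11710) ln(44.2/23.8) = 7249 J.
After step 1: P = 264.9 kPa, V = 44.2 L, T = 400 K.
Step 2 (adiabatic): W = (P₁V₁ − P₂V₂)/(γ−1) = (11710 − 17545)/0.667 = -8753 J.
W_total = 7249 − 8753 = -1504 J.

W_total ≈ -1500 J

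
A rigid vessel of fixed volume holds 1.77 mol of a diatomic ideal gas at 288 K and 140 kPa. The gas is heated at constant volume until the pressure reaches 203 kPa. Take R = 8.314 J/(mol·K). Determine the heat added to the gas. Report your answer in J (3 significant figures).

Q ≈ 4770 J

Constant volume ⇒ W = 0, so Q = ΔU = nCᵥΔT with Cᵥ = 5R/2 = 20.79 J/(mol·K).
At constant V, T₂/T₁ = P₂/P₁ ⇒ ΔT = T₁(P₂/P₁ − 1) = 288·(203/140 − 1) = 129.6 K.
ΔU = (1.77)(20.79)(129.6) = 4768 J.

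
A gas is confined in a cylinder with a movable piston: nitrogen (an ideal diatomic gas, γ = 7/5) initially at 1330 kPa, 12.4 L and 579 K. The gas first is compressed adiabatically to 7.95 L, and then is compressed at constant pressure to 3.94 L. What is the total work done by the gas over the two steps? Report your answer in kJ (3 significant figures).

W_total ≈ -18.0 kJ

Step 1 (adiabatic): W = (P₁V₁ − P₂V₂)/(γ−1) = (16492 − 19701)/0.4 = -8023 J.
After step 1: P = 2478 kPa, V = 7.95 L, T = 691.7 K.
Step 2 (isobaric): W = PΔV = (2478 kPa)(3.94 − 7.95 L) = -9937 J.
W_total = -8023 − 9937 = -17961 J.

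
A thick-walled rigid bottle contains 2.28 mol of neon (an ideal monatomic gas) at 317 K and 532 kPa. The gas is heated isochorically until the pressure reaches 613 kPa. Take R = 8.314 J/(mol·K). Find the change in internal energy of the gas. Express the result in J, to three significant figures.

ΔU ≈ 1370 J

Constant volume ⇒ W = 0, so Q = ΔU = nCᵥΔT with Cᵥ = 3R/2 = 12.47 J/(mol·K).
At constant V, T₂/T₁ = P₂/P₁ ⇒ ΔT = T₁(P₂/P₁ − 1) = 317·(613/532 − 1) = 48.27 K.
ΔU = (2.28)(12.47)(48.27) = 1372 J.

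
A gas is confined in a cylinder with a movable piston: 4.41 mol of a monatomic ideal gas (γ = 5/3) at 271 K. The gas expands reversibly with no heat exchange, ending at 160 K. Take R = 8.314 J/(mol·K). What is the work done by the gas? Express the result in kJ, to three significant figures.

W ≈ 6.10 kJ

Adiabatic ⇒ Q = 0, so W_by = −ΔU = nCᵥ(T₁ − T₂).
Cᵥ = 3R/2 = 12.47 J/(mol·K).
W = (4.41)(12.47)(271 − 160) = 6105 J.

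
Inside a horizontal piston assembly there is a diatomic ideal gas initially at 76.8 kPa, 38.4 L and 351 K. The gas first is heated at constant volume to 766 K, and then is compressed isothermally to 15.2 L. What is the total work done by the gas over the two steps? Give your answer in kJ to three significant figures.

Step 1 (isochoric): W = 0 (constant volume).
After step 1: P = 167.6 kPa (V unchanged).
Step 2 (isothermal): W = P₁V₁ ln(V₂/V₁) = (6436) ln(15.2/38.4) = -5965 J.
W_total = 0 − 5965 = -5965 J.

W_total ≈ -5.96 kJ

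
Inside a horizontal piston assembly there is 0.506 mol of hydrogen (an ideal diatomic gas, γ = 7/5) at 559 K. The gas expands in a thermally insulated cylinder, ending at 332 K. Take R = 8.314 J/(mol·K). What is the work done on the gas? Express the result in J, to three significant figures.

Adiabatic ⇒ Q = 0, so W_by = −ΔU = nCᵥ(T₁ − T₂).
Cᵥ = 5R/2 = 20.79 J/(mol·K).
W = (0.506)(20.79)(559 − 332) = 2387 J.
Work on gas = −W_by = -2387 J.

W ≈ -2390 J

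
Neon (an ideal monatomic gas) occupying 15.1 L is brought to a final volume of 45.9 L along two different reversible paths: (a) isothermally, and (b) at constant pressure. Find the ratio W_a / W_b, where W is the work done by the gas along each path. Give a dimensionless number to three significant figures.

Path (a) isothermal: W = P₁V₁ ln(V₂/V₁) → W_a/(P₁V₁) = 1.112.
Path (b) isobaric: W = P₁(V₂ − V₁) → W_b/(P₁V₁) = 2.04.
W_a / W_b = 1.112 / 2.04 = 0.5451.

W_a / W_b ≈ 0.545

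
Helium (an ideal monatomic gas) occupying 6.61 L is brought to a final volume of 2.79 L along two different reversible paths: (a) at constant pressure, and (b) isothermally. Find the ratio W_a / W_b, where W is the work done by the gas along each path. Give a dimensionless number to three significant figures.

W_a / W_b ≈ 0.670

Path (a) isobaric: W = P₁(V₂ − V₁) → W_a/(P₁V₁) = -0.5779.
Path (b) isothermal: W = P₁V₁ ln(V₂/V₁) → W_b/(P₁V₁) = -0.8625.
W_a / W_b = -0.5779 / -0.8625 = 0.67.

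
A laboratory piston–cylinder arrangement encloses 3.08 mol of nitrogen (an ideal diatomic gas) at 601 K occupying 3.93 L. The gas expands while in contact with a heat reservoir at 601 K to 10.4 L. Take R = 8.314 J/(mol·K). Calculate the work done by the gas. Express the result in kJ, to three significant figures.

W ≈ 15.0 kJ

Isothermal: W = nRT ln(V₂/V₁).
W = (3.08)(8.314)(601) × ln(10.4/3.93)
  = 15390 × 0.9732
W_by_gas = 14977 J.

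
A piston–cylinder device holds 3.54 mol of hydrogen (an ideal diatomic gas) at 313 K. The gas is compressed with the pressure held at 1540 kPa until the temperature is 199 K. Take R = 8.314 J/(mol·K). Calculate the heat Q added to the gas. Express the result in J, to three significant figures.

Q ≈ -11700 J

Isobaric: W = nRΔT = (3.54)(8.314)(-114) = -3355 J.
ΔU = nCᵥΔT with Cᵥ = 5R/2: ΔU = (3.54)(20.79)(-114) = -8388 J.
Q = ΔU + W = -8388 − 3355 = -11743 J.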